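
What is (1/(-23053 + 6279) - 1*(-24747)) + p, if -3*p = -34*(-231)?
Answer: 371191845/16774 ≈ 22129.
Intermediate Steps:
p = -2618 (p = -(-34)*(-231)/3 = -⅓*7854 = -2618)
(1/(-23053 + 6279) - 1*(-24747)) + p = (1/(-23053 + 6279) - 1*(-24747)) - 2618 = (1/(-16774) + 24747) - 2618 = (-1/16774 + 24747) - 2618 = 415106177/16774 - 2618 = 371191845/16774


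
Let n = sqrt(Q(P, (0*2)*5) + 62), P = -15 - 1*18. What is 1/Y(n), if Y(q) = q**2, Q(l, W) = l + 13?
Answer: 1/42 ≈ 0.023810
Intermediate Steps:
P = -33 (P = -15 - 18 = -33)
Q(l, W) = 13 + l
n = sqrt(42) (n = sqrt((13 - 33) + 62) = sqrt(-20 + 62) = sqrt(42) ≈ 6.4807)
1/Y(n) = 1/((sqrt(42))**2) = 1/42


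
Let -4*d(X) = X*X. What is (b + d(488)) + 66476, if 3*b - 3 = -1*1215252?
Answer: -398143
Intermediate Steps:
d(X) = -X²/4 (d(X) = -X*X/4 = -X²/4)
b = -405083 (b = 1 + (-1*1215252)/3 = 1 + (⅓)*(-1215252) = 1 - 405084 = -405083)
(b + d(488)) + 66476 = (-405083 - ¼*488²) + 66476 = (-405083 - ¼*238144) + 66476 = (-405083 - 59536) + 66476 = -464619 + 66476 = -398143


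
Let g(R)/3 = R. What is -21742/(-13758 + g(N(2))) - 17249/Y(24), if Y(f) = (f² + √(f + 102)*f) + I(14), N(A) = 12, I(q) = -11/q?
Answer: -12792141546415/347344389093 + 243417888*√14/50625913 ≈ -18.838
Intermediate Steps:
g(R) = 3*R
Y(f) = -11/14 + f² + f*√(102 + f) (Y(f) = (f² + √(f + 102)*f) - 11/14 = (f² + √(102 + f)*f) - 11*1/14 = (f² + f*√(102 + f)) - 11/14 = -11/14 + f² + f*√(102 + f))
-21742/(-13758 + g(N(2))) - 17249/Y(24) = -21742/(-13758 + 3*12) - 17249/(-11/14 + 24² + 24*√(102 + 24)) = -21742/(-13758 + 36) - 17249/(-11/14 + 576 + 24*√126) = -21742/(-13722) - 17249/(-11/14 + 576 + 24*(3*√14)) = -21742*(-1/13722) - 17249/(-11/14 + 576 + 72*√14) = 10871/6861 - 17249/(8053/14 + 72*√14)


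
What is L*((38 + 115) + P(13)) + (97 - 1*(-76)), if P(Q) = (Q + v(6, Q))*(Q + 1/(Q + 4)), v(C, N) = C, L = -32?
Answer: -215267/17 ≈ -12663.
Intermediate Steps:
P(Q) = (6 + Q)*(Q + 1/(4 + Q)) (P(Q) = (Q + 6)*(Q + 1/(Q + 4)) = (6 + Q)*(Q + 1/(4 + Q)))
L*((38 + 115) + P(13)) + (97 - 1*(-76)) = -32*((38 + 115) + (6 + 13³ + 10*13² + 25*13)/(4 + 13)) + (97 - 1*(-76)) = -32*(153 + (6 + 2197 + 10*169 + 325)/17) + (97 + 76) = -32*(153 + (6 + 2197 + 1690 + 325)/17) + 173 = -32*(153 + (1/17)*4218) + 173 = -32*(153 + 4218/17) + 173 = -32*6819/17 + 173 = -218208/17 + 173 = -215267/17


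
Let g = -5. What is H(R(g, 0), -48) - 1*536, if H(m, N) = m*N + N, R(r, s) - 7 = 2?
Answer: -1016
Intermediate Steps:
R(r, s) = 9 (R(r, s) = 7 + 2 = 9)
H(m, N) = N + N*m (H(m, N) = N*m + N = N + N*m)
H(R(g, 0), -48) - 1*536 = -48*(1 + 9) - 1*536 = -48*10 - 536 = -480 - 536 = -1016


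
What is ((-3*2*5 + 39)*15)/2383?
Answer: 135/2383 ≈ 0.056651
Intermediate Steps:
((-3*2*5 + 39)*15)/2383 = ((-6*5 + 39)*15)*(1/2383) = ((-30 + 39)*15)*(1/2383) = (9*15)*(1/2383) = 135*(1/2383) = 135/2383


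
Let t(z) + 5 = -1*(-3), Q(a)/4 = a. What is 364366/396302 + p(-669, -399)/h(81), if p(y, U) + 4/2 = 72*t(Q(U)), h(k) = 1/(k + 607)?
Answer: -19903689465/198151 ≈ -1.0045e+5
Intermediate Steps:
Q(a) = 4*a
t(z) = -2 (t(z) = -5 - 1*(-3) = -5 + 3 = -2)
h(k) = 1/(607 + k)
p(y, U) = -146 (p(y, U) = -2 + 72*(-2) = -2 - 144 = -146)
364366/396302 + p(-669, -399)/h(81) = 364366/396302 - 146/(1/(607 + 81)) = 364366*(1/396302) - 146/(1/688) = 182183/198151 - 146/1/688 = 182183/198151 - 146*688 = 182183/198151 - 100448 = -19903689465/198151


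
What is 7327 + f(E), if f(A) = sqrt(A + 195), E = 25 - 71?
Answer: 7327 + sqrt(149) ≈ 7339.2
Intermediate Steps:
E = -46
f(A) = sqrt(195 + A)
7327 + f(E) = 7327 + sqrt(195 - 46) = 7327 + sqrt(149)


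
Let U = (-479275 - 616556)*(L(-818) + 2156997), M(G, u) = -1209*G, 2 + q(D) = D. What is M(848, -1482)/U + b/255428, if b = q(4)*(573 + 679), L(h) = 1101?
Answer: 246749926638002/25169350315907061 ≈ 0.0098036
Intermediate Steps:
q(D) = -2 + D
U = -2364910689438 (U = (-479275 - 616556)*(1101 + 2156997) = -1095831*2158098 = -2364910689438)
b = 2504 (b = (-2 + 4)*(573 + 679) = 2*1252 = 2504)
M(848, -1482)/U + b/255428 = -1209*848/(-2364910689438) + 2504/255428 = -1025232*(-1/2364910689438) + 2504*(1/255428) = 170872/394151781573 + 626/63857 = 246749926638002/25169350315907061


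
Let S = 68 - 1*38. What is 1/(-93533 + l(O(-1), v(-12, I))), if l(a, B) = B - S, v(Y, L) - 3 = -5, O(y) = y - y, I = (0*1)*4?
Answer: -1/93565 ≈ -1.0688e-5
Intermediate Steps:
I = 0 (I = 0*4 = 0)
S = 30 (S = 68 - 38 = 30)
O(y) = 0
v(Y, L) = -2 (v(Y, L) = 3 - 5 = -2)
l(a, B) = -30 + B (l(a, B) = B - 1*30 = B - 30 = -30 + B)
1/(-93533 + l(O(-1), v(-12, I))) = 1/(-93533 + (-30 - 2)) = 1/(-93533 - 32) = 1/(-93565) = -1/93565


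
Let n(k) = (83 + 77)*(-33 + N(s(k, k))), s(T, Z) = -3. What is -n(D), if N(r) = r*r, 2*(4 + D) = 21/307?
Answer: 3840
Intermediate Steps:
D = -2435/614 (D = -4 + (21/307)/2 = -4 + (21*(1/307))/2 = -4 + (½)*(21/307) = -4 + 21/614 = -2435/614 ≈ -3.9658)
N(r) = r²
n(k) = -3840 (n(k) = (83 + 77)*(-33 + (-3)²) = 160*(-33 + 9) = 160*(-24) = -3840)
-n(D) = -1*(-3840) = 3840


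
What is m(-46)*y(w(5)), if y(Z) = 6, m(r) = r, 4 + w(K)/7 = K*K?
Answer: -276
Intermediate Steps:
w(K) = -28 + 7*K² (w(K) = -28 + 7*(K*K) = -28 + 7*K²)
m(-46)*y(w(5)) = -46*6 = -276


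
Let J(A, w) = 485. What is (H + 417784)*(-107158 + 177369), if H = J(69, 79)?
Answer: 29367084759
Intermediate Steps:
H = 485
(H + 417784)*(-107158 + 177369) = (485 + 417784)*(-107158 + 177369) = 418269*70211 = 29367084759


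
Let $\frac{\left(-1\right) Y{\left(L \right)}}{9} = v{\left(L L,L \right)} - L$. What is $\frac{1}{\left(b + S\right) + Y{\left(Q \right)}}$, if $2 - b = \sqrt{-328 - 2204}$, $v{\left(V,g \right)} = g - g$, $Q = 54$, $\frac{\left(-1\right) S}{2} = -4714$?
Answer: $\frac{2479}{24582397} + \frac{i \sqrt{633}}{49164794} \approx 0.00010084 + 5.1174 \cdot 10^{-7} i$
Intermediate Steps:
$S = 9428$ ($S = \left(-2\right) \left(-4714\right) = 9428$)
$v{\left(V,g \right)} = 0$
$b = 2 - 2 i \sqrt{633}$ ($b = 2 - \sqrt{-328 - 2204} = 2 - \sqrt{-2532} = 2 - 2 i \sqrt{633} \approx 2.0 - 50.319 i$)
$Y{\left(L \right)} = 9 L$ ($Y{\left(L \right)} = - 9 \left(0 - L\right) = - 9 \left(- L\right) = 9 L$)
$\frac{1}{\left(b + S\right) + Y{\left(Q \right)}} = \frac{1}{\left(\left(2 - 2 i \sqrt{633}\right) + 9428\right) + 9 \cdot 54} = \frac{1}{\left(9430 - 2 i \sqrt{633}\right) + 486} = \frac{1}{9916 - 2 i \sqrt{633}}$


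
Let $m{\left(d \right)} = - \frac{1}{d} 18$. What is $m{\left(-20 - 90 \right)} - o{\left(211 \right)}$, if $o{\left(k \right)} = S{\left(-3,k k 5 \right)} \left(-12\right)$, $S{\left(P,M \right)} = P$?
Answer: $- \frac{1971}{55} \approx -35.836$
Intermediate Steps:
$o{\left(k \right)} = 36$ ($o{\left(k \right)} = \left(-3\right) \left(-12\right) = 36$)
$m{\left(d \right)} = - \frac{18}{d}$
$m{\left(-20 - 90 \right)} - o{\left(211 \right)} = - \frac{18}{-20 - 90} - 36 = - \frac{18}{-110} - 36 = \left(-18\right) \left(- \frac{1}{110}\right) - 36 = \frac{9}{55} - 36 = - \frac{1971}{55}$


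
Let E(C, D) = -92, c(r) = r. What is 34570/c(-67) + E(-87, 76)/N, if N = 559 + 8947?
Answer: -164314292/318451 ≈ -515.98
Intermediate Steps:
N = 9506
34570/c(-67) + E(-87, 76)/N = 34570/(-67) - 92/9506 = 34570*(-1/67) - 92*1/9506 = -34570/67 - 46/4753 = -164314292/318451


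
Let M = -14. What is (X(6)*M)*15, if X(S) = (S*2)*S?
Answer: -15120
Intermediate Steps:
X(S) = 2*S**2 (X(S) = (2*S)*S = 2*S**2)
(X(6)*M)*15 = ((2*6**2)*(-14))*15 = ((2*36)*(-14))*15 = (72*(-14))*15 = -1008*15 = -15120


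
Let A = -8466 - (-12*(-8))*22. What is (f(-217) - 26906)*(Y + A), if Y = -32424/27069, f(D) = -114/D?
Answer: 79617043721968/279713 ≈ 2.8464e+8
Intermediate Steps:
Y = -1544/1289 (Y = -32424*1/27069 = -1544/1289 ≈ -1.1978)
A = -10578 (A = -8466 - 96*22 = -8466 - 1*2112 = -8466 - 2112 = -10578)
(f(-217) - 26906)*(Y + A) = (-114/(-217) - 26906)*(-1544/1289 - 10578) = (-114*(-1/217) - 26906)*(-13636586/1289) = (114/217 - 26906)*(-13636586/1289) = -5838488/217*(-13636586/1289) = 79617043721968/279713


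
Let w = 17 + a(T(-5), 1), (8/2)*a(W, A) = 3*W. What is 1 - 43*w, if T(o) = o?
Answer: -2275/4 ≈ -568.75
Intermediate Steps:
a(W, A) = 3*W/4 (a(W, A) = (3*W)/4 = 3*W/4)
w = 53/4 (w = 17 + (¾)*(-5) = 17 - 15/4 = 53/4 ≈ 13.250)
1 - 43*w = 1 - 43*53/4 = 1 - 2279/4 = -2275/4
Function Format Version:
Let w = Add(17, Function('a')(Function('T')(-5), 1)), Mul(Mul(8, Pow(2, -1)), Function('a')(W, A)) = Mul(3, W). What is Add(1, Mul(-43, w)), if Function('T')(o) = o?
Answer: Rational(-2275, 4) ≈ -568.75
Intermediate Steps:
Function('a')(W, A) = Mul(Rational(3, 4), W) (Function('a')(W, A) = Mul(Rational(1, 4), Mul(3, W)) = Mul(Rational(3, 4), W))
w = Rational(53, 4) (w = Add(17, Mul(Rational(3, 4), -5)) = Add(17, Rational(-15, 4)) = Rational(53, 4) ≈ 13.250)
Add(1, Mul(-43, w)) = Add(1, Mul(-43, Rational(53, 4))) = Add(1, Rational(-2279, 4)) = Rational(-2275, 4)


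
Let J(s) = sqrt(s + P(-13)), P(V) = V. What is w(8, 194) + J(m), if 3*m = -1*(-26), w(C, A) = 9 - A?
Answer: -185 + I*sqrt(39)/3 ≈ -185.0 + 2.0817*I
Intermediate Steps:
m = 26/3 (m = (-1*(-26))/3 = (1/3)*26 = 26/3 ≈ 8.6667)
J(s) = sqrt(-13 + s) (J(s) = sqrt(s - 13) = sqrt(-13 + s))
w(8, 194) + J(m) = (9 - 1*194) + sqrt(-13 + 26/3) = (9 - 194) + sqrt(-13/3) = -185 + I*sqrt(39)/3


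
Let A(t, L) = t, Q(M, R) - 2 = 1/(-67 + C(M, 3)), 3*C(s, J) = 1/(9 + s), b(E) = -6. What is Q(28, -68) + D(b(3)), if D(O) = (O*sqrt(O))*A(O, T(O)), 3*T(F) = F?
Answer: 14761/7436 + 36*I*sqrt(6) ≈ 1.9851 + 88.182*I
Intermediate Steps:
T(F) = F/3
C(s, J) = 1/(3*(9 + s))
Q(M, R) = 2 + 1/(-67 + 1/(3*(9 + M)))
D(O) = O**(5/2) (D(O) = (O*sqrt(O))*O = O**(3/2)*O = O**(5/2))
Q(28, -68) + D(b(3)) = (3589 + 399*28)/(1808 + 201*28) + (-6)**(5/2) = (3589 + 11172)/(1808 + 5628) + 36*I*sqrt(6) = 14761/7436 + 36*I*sqrt(6)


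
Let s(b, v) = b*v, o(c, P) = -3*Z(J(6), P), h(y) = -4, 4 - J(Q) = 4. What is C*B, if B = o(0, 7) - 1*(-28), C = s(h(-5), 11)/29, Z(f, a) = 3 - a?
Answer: -1760/29 ≈ -60.690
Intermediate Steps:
J(Q) = 0 (J(Q) = 4 - 1*4 = 4 - 4 = 0)
o(c, P) = -9 + 3*P (o(c, P) = -3*(3 - P) = -9 + 3*P)
C = -44/29 (C = -4*11/29 = -44*1/29 = -44/29 ≈ -1.5172)
B = 40 (B = (-9 + 3*7) - 1*(-28) = (-9 + 21) + 28 = 12 + 28 = 40)
C*B = -44/29*40 = -1760/29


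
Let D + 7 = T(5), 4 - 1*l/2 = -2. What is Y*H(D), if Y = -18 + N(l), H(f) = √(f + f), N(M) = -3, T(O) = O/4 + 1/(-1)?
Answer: -63*I*√6/2 ≈ -77.159*I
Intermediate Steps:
l = 12 (l = 8 - 2*(-2) = 8 + 4 = 12)
T(O) = -1 + O/4 (T(O) = O*(¼) + 1*(-1) = O/4 - 1 = -1 + O/4)
D = -27/4 (D = -7 + (-1 + (¼)*5) = -7 + (-1 + 5/4) = -7 + ¼ = -27/4 ≈ -6.7500)
H(f) = √2*√f (H(f) = √(2*f) = √2*√f)
Y = -21 (Y = -18 - 3 = -21)
Y*H(D) = -21*√2*√(-27/4) = -21*√2*3*I*√3/2 = -63*I*√6/2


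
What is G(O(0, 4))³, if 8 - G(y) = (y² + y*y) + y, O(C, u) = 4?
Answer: -21952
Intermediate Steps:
G(y) = 8 - y - 2*y² (G(y) = 8 - ((y² + y*y) + y) = 8 - ((y² + y²) + y) = 8 - (2*y² + y) = 8 - (y + 2*y²) = 8 + (-y - 2*y²) = 8 - y - 2*y²)
G(O(0, 4))³ = (8 - 1*4 - 2*4²)³ = (8 - 4 - 2*16)³ = (8 - 4 - 32)³ = (-28)³ = -21952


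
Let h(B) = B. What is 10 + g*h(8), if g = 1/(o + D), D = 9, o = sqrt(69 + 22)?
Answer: 14/5 + 4*sqrt(91)/5 ≈ 10.432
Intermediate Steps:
o = sqrt(91) ≈ 9.5394
g = 1/(9 + sqrt(91)) (g = 1/(sqrt(91) + 9) = 1/(9 + sqrt(91)) ≈ 0.053939)
10 + g*h(8) = 10 + (-9/10 + sqrt(91)/10)*8 = 10 + (-36/5 + 4*sqrt(91)/5) = 14/5 + 4*sqrt(91)/5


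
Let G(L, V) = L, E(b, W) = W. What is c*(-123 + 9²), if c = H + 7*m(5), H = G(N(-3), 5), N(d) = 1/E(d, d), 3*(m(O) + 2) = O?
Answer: 112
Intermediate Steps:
m(O) = -2 + O/3
N(d) = 1/d
H = -⅓ (H = 1/(-3) = -⅓ ≈ -0.33333)
c = -8/3 (c = -⅓ + 7*(-2 + (⅓)*5) = -⅓ + 7*(-2 + 5/3) = -⅓ + 7*(-⅓) = -⅓ - 7/3 = -8/3 ≈ -2.6667)
c*(-123 + 9²) = -8*(-123 + 9²)/3 = -8*(-123 + 81)/3 = -8/3*(-42) = 112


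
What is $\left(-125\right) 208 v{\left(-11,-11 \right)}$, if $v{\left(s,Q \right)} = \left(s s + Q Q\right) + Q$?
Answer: $-6006000$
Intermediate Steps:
$v{\left(s,Q \right)} = Q + Q^{2} + s^{2}$ ($v{\left(s,Q \right)} = \left(s^{2} + Q^{2}\right) + Q = \left(Q^{2} + s^{2}\right) + Q = Q + Q^{2} + s^{2}$)
$\left(-125\right) 208 v{\left(-11,-11 \right)} = \left(-125\right) 208 \left(-11 + \left(-11\right)^{2} + \left(-11\right)^{2}\right) = - 26000 \left(-11 + 121 + 121\right) = \left(-26000\right) 231 = -6006000$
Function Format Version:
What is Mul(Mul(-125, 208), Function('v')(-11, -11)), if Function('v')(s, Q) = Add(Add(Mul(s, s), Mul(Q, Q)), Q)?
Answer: -6006000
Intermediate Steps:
Function('v')(s, Q) = Add(Q, Pow(Q, 2), Pow(s, 2)) (Function('v')(s, Q) = Add(Add(Pow(s, 2), Pow(Q, 2)), Q) = Add(Add(Pow(Q, 2), Pow(s, 2)), Q) = Add(Q, Pow(Q, 2), Pow(s, 2)))
Mul(Mul(-125, 208), Function('v')(-11, -11)) = Mul(Mul(-125, 208), Add(-11, Pow(-11, 2), Pow(-11, 2))) = Mul(-26000, Add(-11, 121, 121)) = Mul(-26000, 231) = -6006000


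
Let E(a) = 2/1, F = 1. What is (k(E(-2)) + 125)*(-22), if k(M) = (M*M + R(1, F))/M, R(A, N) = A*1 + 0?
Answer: -2805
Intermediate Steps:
R(A, N) = A (R(A, N) = A + 0 = A)
E(a) = 2 (E(a) = 2*1 = 2)
k(M) = (1 + M**2)/M (k(M) = (M*M + 1)/M = (M**2 + 1)/M = (1 + M**2)/M)
(k(E(-2)) + 125)*(-22) = ((2 + 1/2) + 125)*(-22) = (5/2 + 125)*(-22) = (255/2)*(-22) = -2805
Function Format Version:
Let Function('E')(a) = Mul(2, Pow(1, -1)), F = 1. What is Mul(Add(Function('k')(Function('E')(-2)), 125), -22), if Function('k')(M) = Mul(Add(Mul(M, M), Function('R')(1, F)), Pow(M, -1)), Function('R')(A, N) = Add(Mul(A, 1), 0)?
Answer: -2805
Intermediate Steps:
Function('R')(A, N) = A (Function('R')(A, N) = Add(A, 0) = A)
Function('E')(a) = 2 (Function('E')(a) = Mul(2, 1) = 2)
Function('k')(M) = Mul(Pow(M, -1), Add(1, Pow(M, 2))) (Function('k')(M) = Mul(Add(Mul(M, M), 1), Pow(M, -1)) = Mul(Add(Pow(M, 2), 1), Pow(M, -1)) = Mul(Add(1, Pow(M, 2)), Pow(M, -1)) = Mul(Pow(M, -1), Add(1, Pow(M, 2))))
Mul(Add(Function('k')(Function('E')(-2)), 125), -22) = Mul(Add(Add(2, Pow(2, -1)), 125), -22) = Mul(Add(Add(2, Rational(1, 2)), 125), -22) = Mul(Add(Rational(5, 2), 125), -22) = Mul(Rational(255, 2), -22) = -2805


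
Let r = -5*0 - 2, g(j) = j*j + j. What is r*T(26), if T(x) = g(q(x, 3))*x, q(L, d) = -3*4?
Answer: -6864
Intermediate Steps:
q(L, d) = -12
g(j) = j + j**2 (g(j) = j**2 + j = j + j**2)
r = -2 (r = 0 - 2 = -2)
T(x) = 132*x (T(x) = (-12*(1 - 12))*x = (-12*(-11))*x = 132*x)
r*T(26) = -264*26 = -2*3432 = -6864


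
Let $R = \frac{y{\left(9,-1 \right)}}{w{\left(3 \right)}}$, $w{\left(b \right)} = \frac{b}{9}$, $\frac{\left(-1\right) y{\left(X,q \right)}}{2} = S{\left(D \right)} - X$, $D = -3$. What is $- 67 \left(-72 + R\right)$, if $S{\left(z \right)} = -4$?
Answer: $-402$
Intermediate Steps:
$y{\left(X,q \right)} = 8 + 2 X$ ($y{\left(X,q \right)} = - 2 \left(-4 - X\right) = 8 + 2 X$)
$w{\left(b \right)} = \frac{b}{9}$ ($w{\left(b \right)} = b \frac{1}{9} = \frac{b}{9}$)
$R = 78$ ($R = \frac{8 + 2 \cdot 9}{\frac{1}{9} \cdot 3} = \left(8 + 18\right) \frac{1}{\frac{1}{3}} = 26 \cdot 3 = 78$)
$- 67 \left(-72 + R\right) = - 67 \left(-72 + 78\right) = \left(-67\right) 6 = -402$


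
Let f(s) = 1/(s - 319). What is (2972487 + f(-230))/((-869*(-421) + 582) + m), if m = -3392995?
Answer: -815947681/830791818 ≈ -0.98213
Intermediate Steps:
f(s) = 1/(-319 + s)
(2972487 + f(-230))/((-869*(-421) + 582) + m) = (2972487 + 1/(-319 - 230))/((-869*(-421) + 582) - 3392995) = (2972487 + 1/(-549))/((365849 + 582) - 3392995) = (2972487 - 1/549)/(366431 - 3392995) = (1631895362/549)/(-3026564) = (1631895362/549)*(-1/3026564) = -815947681/830791818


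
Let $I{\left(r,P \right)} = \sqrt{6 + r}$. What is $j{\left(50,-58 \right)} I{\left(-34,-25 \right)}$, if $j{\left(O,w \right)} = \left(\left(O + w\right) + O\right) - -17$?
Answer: $118 i \sqrt{7} \approx 312.2 i$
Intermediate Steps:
$j{\left(O,w \right)} = 17 + w + 2 O$ ($j{\left(O,w \right)} = \left(w + 2 O\right) + 17 = 17 + w + 2 O$)
$j{\left(50,-58 \right)} I{\left(-34,-25 \right)} = \left(17 - 58 + 2 \cdot 50\right) \sqrt{6 - 34} = \left(17 - 58 + 100\right) \sqrt{-28} = 59 \cdot 2 i \sqrt{7} = 118 i \sqrt{7}$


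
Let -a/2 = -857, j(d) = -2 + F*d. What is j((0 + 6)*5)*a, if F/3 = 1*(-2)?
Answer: -311948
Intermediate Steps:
F = -6 (F = 3*(1*(-2)) = 3*(-2) = -6)
j(d) = -2 - 6*d
a = 1714 (a = -2*(-857) = 1714)
j((0 + 6)*5)*a = (-2 - 6*(0 + 6)*5)*1714 = (-2 - 36*5)*1714 = (-2 - 6*30)*1714 = (-2 - 180)*1714 = -182*1714 = -311948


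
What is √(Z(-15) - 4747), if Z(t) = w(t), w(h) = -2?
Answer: I*√4749 ≈ 68.913*I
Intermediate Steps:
Z(t) = -2
√(Z(-15) - 4747) = √(-2 - 4747) = √(-4749) = I*√4749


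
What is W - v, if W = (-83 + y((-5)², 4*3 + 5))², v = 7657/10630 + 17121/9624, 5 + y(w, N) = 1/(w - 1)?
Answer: 9494755545739/1227637440 ≈ 7734.2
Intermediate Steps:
y(w, N) = -5 + 1/(-1 + w) (y(w, N) = -5 + 1/(w - 1) = -5 + 1/(-1 + w))
v = 42614533/17050520 (v = 7657*(1/10630) + 17121*(1/9624) = 7657/10630 + 5707/3208 = 42614533/17050520 ≈ 2.4993)
W = 4456321/576 (W = (-83 + (6 - 5*(-5)²)/(-1 + (-5)²))² = (-83 + (6 - 5*25)/(-1 + 25))² = (-83 + (6 - 125)/24)² = (-83 + (1/24)*(-119))² = (-83 - 119/24)² = (-2111/24)² = 4456321/576 ≈ 7736.7)
W - v = 4456321/576 - 1*42614533/17050520 = 4456321/576 - 42614533/17050520 = 9494755545739/1227637440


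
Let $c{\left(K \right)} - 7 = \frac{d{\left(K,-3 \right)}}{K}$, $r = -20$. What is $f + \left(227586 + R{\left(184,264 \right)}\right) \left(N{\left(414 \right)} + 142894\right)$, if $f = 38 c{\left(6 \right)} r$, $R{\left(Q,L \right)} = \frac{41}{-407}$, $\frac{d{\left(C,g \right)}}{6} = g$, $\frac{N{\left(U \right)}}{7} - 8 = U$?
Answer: $\frac{13509528694648}{407} \approx 3.3193 \cdot 10^{10}$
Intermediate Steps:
$N{\left(U \right)} = 56 + 7 U$
$d{\left(C,g \right)} = 6 g$
$R{\left(Q,L \right)} = - \frac{41}{407}$ ($R{\left(Q,L \right)} = 41 \left(- \frac{1}{407}\right) = - \frac{41}{407}$)
$c{\left(K \right)} = 7 - \frac{18}{K}$ ($c{\left(K \right)} = 7 + \frac{6 \left(-3\right)}{K} = 7 - \frac{18}{K}$)
$f = -3040$ ($f = 38 \left(7 - \frac{18}{6}\right) \left(-20\right) = 38 \left(7 - 3\right) \left(-20\right) = 38 \cdot 4 \left(-20\right) = 152 \left(-20\right) = -3040$)
$f + \left(227586 + R{\left(184,264 \right)}\right) \left(N{\left(414 \right)} + 142894\right) = -3040 + \left(227586 - \frac{41}{407}\right) \left(\left(56 + 7 \cdot 414\right) + 142894\right) = -3040 + \frac{92627461 \left(\left(56 + 2898\right) + 142894\right)}{407} = -3040 + \frac{92627461 \left(2954 + 142894\right)}{407} = -3040 + \frac{92627461}{407} \cdot 145848 = -3040 + \frac{13509529931928}{407} = \frac{13509528694648}{407}$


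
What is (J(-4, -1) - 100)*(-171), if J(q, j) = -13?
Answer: 19323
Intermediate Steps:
(J(-4, -1) - 100)*(-171) = (-13 - 100)*(-171) = -113*(-171) = 19323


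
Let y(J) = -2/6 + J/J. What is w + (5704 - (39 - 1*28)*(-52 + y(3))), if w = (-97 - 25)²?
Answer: 63458/3 ≈ 21153.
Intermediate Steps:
w = 14884 (w = (-122)² = 14884)
y(J) = ⅔ (y(J) = -2*⅙ + 1 = -⅓ + 1 = ⅔)
w + (5704 - (39 - 1*28)*(-52 + y(3))) = 14884 + (5704 - (39 - 1*28)*(-52 + ⅔)) = 14884 + (5704 - (39 - 28)*(-154)/3) = 14884 + (5704 - 11*(-154)/3) = 14884 + (5704 - 1*(-1694/3)) = 14884 + (5704 + 1694/3) = 14884 + 18806/3 = 63458/3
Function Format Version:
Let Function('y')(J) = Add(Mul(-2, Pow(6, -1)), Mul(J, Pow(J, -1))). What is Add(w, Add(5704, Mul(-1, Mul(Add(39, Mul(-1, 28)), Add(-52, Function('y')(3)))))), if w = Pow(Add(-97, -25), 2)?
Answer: Rational(63458, 3) ≈ 21153.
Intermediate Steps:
w = 14884 (w = Pow(-122, 2) = 14884)
Function('y')(J) = Rational(2, 3) (Function('y')(J) = Add(Mul(-2, Rational(1, 6)), 1) = Add(Rational(-1, 3), 1) = Rational(2, 3))
Add(w, Add(5704, Mul(-1, Mul(Add(39, Mul(-1, 28)), Add(-52, Function('y')(3)))))) = Add(14884, Add(5704, Mul(-1, Mul(Add(39, Mul(-1, 28)), Add(-52, Rational(2, 3)))))) = Add(14884, Add(5704, Mul(-1, Mul(Add(39, -28), Rational(-154, 3))))) = Add(14884, Add(5704, Mul(-1, Mul(11, Rational(-154, 3))))) = Add(14884, Add(5704, Mul(-1, Rational(-1694, 3)))) = Add(14884, Add(5704, Rational(1694, 3))) = Add(14884, Rational(18806, 3)) = Rational(63458, 3)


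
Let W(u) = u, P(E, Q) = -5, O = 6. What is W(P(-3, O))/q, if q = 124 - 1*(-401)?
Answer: -1/105 ≈ -0.0095238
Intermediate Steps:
q = 525 (q = 124 + 401 = 525)
W(P(-3, O))/q = -5/525 = -5*1/525 = -1/105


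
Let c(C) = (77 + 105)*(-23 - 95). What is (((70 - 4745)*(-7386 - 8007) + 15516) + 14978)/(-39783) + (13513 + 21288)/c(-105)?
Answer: -119038553479/65721516 ≈ -1811.3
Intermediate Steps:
c(C) = -21476 (c(C) = 182*(-118) = -21476)
(((70 - 4745)*(-7386 - 8007) + 15516) + 14978)/(-39783) + (13513 + 21288)/c(-105) = (((70 - 4745)*(-7386 - 8007) + 15516) + 14978)/(-39783) + (13513 + 21288)/(-21476) = ((-4675*(-15393) + 15516) + 14978)*(-1/39783) + 34801*(-1/21476) = ((71962275 + 15516) + 14978)*(-1/39783) - 2677/1652 = (71977791 + 14978)*(-1/39783) - 2677/1652 = 71992769*(-1/39783) - 2677/1652 = -71992769/39783 - 2677/1652 = -119038553479/65721516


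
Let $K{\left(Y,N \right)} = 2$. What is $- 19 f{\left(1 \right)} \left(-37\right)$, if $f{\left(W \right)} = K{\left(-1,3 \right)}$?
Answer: $1406$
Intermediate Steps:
$f{\left(W \right)} = 2$
$- 19 f{\left(1 \right)} \left(-37\right) = - 19 \cdot 2 \left(-37\right) = - 38 \left(-37\right) = \left(-1\right) \left(-1406\right) = 1406$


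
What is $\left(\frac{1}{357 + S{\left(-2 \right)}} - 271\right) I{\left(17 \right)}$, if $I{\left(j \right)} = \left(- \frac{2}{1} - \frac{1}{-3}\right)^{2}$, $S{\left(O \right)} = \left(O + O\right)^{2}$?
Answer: $- \frac{842350}{1119} \approx -752.77$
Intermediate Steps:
$S{\left(O \right)} = 4 O^{2}$ ($S{\left(O \right)} = \left(2 O\right)^{2} = 4 O^{2}$)
$I{\left(j \right)} = \frac{25}{9}$ ($I{\left(j \right)} = \left(\left(-2\right) 1 - - \frac{1}{3}\right)^{2} = \left(-2 + \frac{1}{3}\right)^{2} = \left(- \frac{5}{3}\right)^{2} = \frac{25}{9}$)
$\left(\frac{1}{357 + S{\left(-2 \right)}} - 271\right) I{\left(17 \right)} = \left(\frac{1}{357 + 4 \left(-2\right)^{2}} - 271\right) \frac{25}{9} = \left(\frac{1}{357 + 4 \cdot 4} - 271\right) \frac{25}{9} = \left(\frac{1}{357 + 16} - 271\right) \frac{25}{9} = \left(\frac{1}{373} - 271\right) \frac{25}{9} = \left(- \frac{101082}{373}\right) \frac{25}{9} = - \frac{842350}{1119}$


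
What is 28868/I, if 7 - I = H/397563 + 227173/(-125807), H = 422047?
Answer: 1443867902387988/387332570857 ≈ 3727.7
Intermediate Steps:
I = 387332570857/50016208341 (I = 7 - (422047/397563 + 227173/(-125807)) = 7 - (422047*(1/397563) + 227173*(-1/125807)) = 7 - (422047/397563 - 227173/125807) = 7 - 1*(-37219112470/50016208341) = 7 + 37219112470/50016208341 = 387332570857/50016208341 ≈ 7.7441)
28868/I = 28868/(387332570857/50016208341) = 28868*(50016208341/387332570857) = 1443867902387988/387332570857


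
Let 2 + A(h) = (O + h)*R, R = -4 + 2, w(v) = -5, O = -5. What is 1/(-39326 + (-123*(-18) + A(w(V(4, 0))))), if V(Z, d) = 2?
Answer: -1/37094 ≈ -2.6959e-5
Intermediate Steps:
R = -2
A(h) = 8 - 2*h (A(h) = -2 + (-5 + h)*(-2) = -2 + (10 - 2*h) = 8 - 2*h)
1/(-39326 + (-123*(-18) + A(w(V(4, 0))))) = 1/(-39326 + (-123*(-18) + (8 - 2*(-5)))) = 1/(-39326 + (2214 + (8 + 10))) = 1/(-39326 + (2214 + 18)) = 1/(-39326 + 2232) = 1/(-37094) = -1/37094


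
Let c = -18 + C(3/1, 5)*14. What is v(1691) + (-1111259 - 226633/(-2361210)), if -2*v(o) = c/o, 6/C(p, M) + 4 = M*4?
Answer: -17748165306813493/15971224440 ≈ -1.1113e+6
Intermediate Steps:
C(p, M) = 6/(-4 + 4*M) (C(p, M) = 6/(-4 + M*4) = 6/(-4 + 4*M))
c = -51/4 (c = -18 + (3/(2*(-1 + 5)))*14 = -18 + ((3/2)/4)*14 = -18 + ((3/2)*(¼))*14 = -18 + (3/8)*14 = -18 + 21/4 = -51/4 ≈ -12.750)
v(o) = 51/(8*o) (v(o) = -(-51)/(8*o) = 51/(8*o))
v(1691) + (-1111259 - 226633/(-2361210)) = (51/8)/1691 + (-1111259 - 226633/(-2361210)) = (51/8)*(1/1691) + (-1111259 - 226633*(-1)/2361210) = 51/13528 + (-1111259 - 1*(-226633/2361210)) = 51/13528 + (-1111259 + 226633/2361210) = 51/13528 - 2623915636757/2361210 = -17748165306813493/15971224440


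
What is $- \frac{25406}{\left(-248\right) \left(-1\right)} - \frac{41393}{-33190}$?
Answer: $- \frac{208239919}{2057780} \approx -101.2$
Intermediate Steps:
$- \frac{25406}{\left(-248\right) \left(-1\right)} - \frac{41393}{-33190} = - \frac{25406}{248} - - \frac{41393}{33190} = \left(-25406\right) \frac{1}{248} + \frac{41393}{33190} = - \frac{12703}{124} + \frac{41393}{33190} = - \frac{208239919}{2057780}$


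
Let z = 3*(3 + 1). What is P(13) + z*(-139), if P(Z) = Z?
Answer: -1655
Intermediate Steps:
z = 12 (z = 3*4 = 12)
P(13) + z*(-139) = 13 + 12*(-139) = 13 - 1668 = -1655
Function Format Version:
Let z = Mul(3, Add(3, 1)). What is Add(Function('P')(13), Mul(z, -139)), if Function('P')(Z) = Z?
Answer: -1655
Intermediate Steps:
z = 12 (z = Mul(3, 4) = 12)
Add(Function('P')(13), Mul(z, -139)) = Add(13, Mul(12, -139)) = Add(13, -1668) = -1655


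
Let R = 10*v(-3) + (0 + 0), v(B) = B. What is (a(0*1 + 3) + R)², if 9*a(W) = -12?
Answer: 8836/9 ≈ 981.78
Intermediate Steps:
a(W) = -4/3 (a(W) = (⅑)*(-12) = -4/3)
R = -30 (R = 10*(-3) + (0 + 0) = -30 + 0 = -30)
(a(0*1 + 3) + R)² = (-4/3 - 30)² = (-94/3)² = 8836/9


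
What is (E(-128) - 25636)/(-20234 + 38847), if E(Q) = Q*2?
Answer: -25892/18613 ≈ -1.3911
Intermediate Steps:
E(Q) = 2*Q
(E(-128) - 25636)/(-20234 + 38847) = (2*(-128) - 25636)/(-20234 + 38847) = (-256 - 25636)/18613 = -25892*1/18613 = -25892/18613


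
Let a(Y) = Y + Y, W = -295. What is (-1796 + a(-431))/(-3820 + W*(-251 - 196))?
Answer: -2658/128045 ≈ -0.020758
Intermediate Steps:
a(Y) = 2*Y
(-1796 + a(-431))/(-3820 + W*(-251 - 196)) = (-1796 + 2*(-431))/(-3820 - 295*(-251 - 196)) = (-1796 - 862)/(-3820 - 295*(-447)) = -2658/(-3820 + 131865) = -2658/128045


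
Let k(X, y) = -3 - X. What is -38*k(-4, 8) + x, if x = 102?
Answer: 64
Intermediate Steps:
-38*k(-4, 8) + x = -38*(-3 - 1*(-4)) + 102 = -38*(-3 + 4) + 102 = -38*1 + 102 = -38 + 102 = 64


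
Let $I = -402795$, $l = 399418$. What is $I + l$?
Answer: $-3377$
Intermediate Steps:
$I + l = -402795 + 399418 = -3377$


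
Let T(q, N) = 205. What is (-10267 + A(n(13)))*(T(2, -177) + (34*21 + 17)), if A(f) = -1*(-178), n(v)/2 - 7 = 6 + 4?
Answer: -9443304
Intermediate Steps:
n(v) = 34 (n(v) = 14 + 2*(6 + 4) = 14 + 2*10 = 14 + 20 = 34)
A(f) = 178
(-10267 + A(n(13)))*(T(2, -177) + (34*21 + 17)) = (-10267 + 178)*(205 + (34*21 + 17)) = -10089*(205 + (714 + 17)) = -10089*(205 + 731) = -10089*936 = -9443304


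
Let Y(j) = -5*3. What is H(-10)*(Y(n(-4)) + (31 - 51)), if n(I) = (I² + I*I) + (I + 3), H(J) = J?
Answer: 350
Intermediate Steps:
n(I) = 3 + I + 2*I² (n(I) = (I² + I²) + (3 + I) = 2*I² + (3 + I) = 3 + I + 2*I²)
Y(j) = -15
H(-10)*(Y(n(-4)) + (31 - 51)) = -10*(-15 + (31 - 51)) = -10*(-15 - 20) = -10*(-35) = 350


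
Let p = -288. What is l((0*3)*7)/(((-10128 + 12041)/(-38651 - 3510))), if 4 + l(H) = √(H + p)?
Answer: 168644/1913 - 505932*I*√2/1913 ≈ 88.157 - 374.02*I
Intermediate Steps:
l(H) = -4 + √(-288 + H) (l(H) = -4 + √(H - 288) = -4 + √(-288 + H))
l((0*3)*7)/(((-10128 + 12041)/(-38651 - 3510))) = (-4 + √(-288 + (0*3)*7))/(((-10128 + 12041)/(-38651 - 3510))) = (-4 + √(-288 + 0*7))/((1913/(-42161))) = (-4 + √(-288 + 0))/((1913*(-1/42161))) = (-4 + √(-288))/(-1913/42161) = (-4 + 12*I*√2)*(-42161/1913) = 168644/1913 - 505932*I*√2/1913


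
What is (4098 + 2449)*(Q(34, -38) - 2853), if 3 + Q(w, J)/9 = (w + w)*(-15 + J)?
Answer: -231213852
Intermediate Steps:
Q(w, J) = -27 + 18*w*(-15 + J) (Q(w, J) = -27 + 9*((w + w)*(-15 + J)) = -27 + 9*((2*w)*(-15 + J)) = -27 + 9*(2*w*(-15 + J)) = -27 + 18*w*(-15 + J))
(4098 + 2449)*(Q(34, -38) - 2853) = (4098 + 2449)*((-27 - 270*34 + 18*(-38)*34) - 2853) = 6547*((-27 - 9180 - 23256) - 2853) = 6547*(-32463 - 2853) = 6547*(-35316) = -231213852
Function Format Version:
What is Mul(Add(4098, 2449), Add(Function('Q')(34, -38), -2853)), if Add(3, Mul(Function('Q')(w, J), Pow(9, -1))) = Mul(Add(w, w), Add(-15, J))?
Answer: -231213852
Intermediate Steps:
Function('Q')(w, J) = Add(-27, Mul(18, w, Add(-15, J))) (Function('Q')(w, J) = Add(-27, Mul(9, Mul(Add(w, w), Add(-15, J)))) = Add(-27, Mul(9, Mul(Mul(2, w), Add(-15, J)))) = Add(-27, Mul(9, Mul(2, w, Add(-15, J)))) = Add(-27, Mul(18, w, Add(-15, J))))
Mul(Add(4098, 2449), Add(Function('Q')(34, -38), -2853)) = Mul(Add(4098, 2449), Add(Add(-27, Mul(-270, 34), Mul(18, -38, 34)), -2853)) = Mul(6547, Add(Add(-27, -9180, -23256), -2853)) = Mul(6547, Add(-32463, -2853)) = Mul(6547, -35316) = -231213852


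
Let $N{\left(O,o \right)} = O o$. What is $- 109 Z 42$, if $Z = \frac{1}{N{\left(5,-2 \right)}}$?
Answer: $\frac{2289}{5} \approx 457.8$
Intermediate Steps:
$Z = - \frac{1}{10}$ ($Z = \frac{1}{5 \left(-2\right)} = \frac{1}{-10} = - \frac{1}{10} \approx -0.1$)
$- 109 Z 42 = \left(-109\right) \left(- \frac{1}{10}\right) 42 = \frac{109}{10} \cdot 42 = \frac{2289}{5}$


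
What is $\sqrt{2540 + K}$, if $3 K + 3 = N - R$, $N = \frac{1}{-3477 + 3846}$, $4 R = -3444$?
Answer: $\frac{\sqrt{384791109}}{369} \approx 53.16$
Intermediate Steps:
$R = -861$ ($R = \frac{1}{4} \left(-3444\right) = -861$)
$N = \frac{1}{369} \approx 0.00271$
$K = \frac{316603}{1107}$ ($K = -1 + \frac{\frac{1}{369} - -861}{3} = -1 + \frac{\frac{1}{369} + 861}{3} = -1 + \frac{1}{3} \cdot \frac{317710}{369} = -1 + \frac{317710}{1107} = \frac{316603}{1107} \approx 286.0$)
$\sqrt{2540 + K} = \sqrt{2540 + \frac{316603}{1107}} = \sqrt{\frac{3128383}{1107}} = \frac{\sqrt{384791109}}{369}$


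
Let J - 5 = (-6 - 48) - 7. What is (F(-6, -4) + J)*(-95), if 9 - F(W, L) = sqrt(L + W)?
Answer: 4465 + 95*I*sqrt(10) ≈ 4465.0 + 300.42*I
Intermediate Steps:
J = -56 (J = 5 + ((-6 - 48) - 7) = 5 + (-54 - 7) = 5 - 61 = -56)
F(W, L) = 9 - sqrt(L + W)
(F(-6, -4) + J)*(-95) = ((9 - sqrt(-4 - 6)) - 56)*(-95) = ((9 - sqrt(-10)) - 56)*(-95) = ((9 - I*sqrt(10)) - 56)*(-95) = (-47 - I*sqrt(10))*(-95) = 4465 + 95*I*sqrt(10)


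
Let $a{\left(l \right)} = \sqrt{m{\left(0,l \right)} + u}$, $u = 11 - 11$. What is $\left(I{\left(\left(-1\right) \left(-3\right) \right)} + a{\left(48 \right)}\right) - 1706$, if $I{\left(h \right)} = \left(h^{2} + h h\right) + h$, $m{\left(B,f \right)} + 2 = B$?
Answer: $-1685 + i \sqrt{2} \approx -1685.0 + 1.4142 i$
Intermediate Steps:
$m{\left(B,f \right)} = -2 + B$
$u = 0$
$I{\left(h \right)} = h + 2 h^{2}$ ($I{\left(h \right)} = \left(h^{2} + h^{2}\right) + h = 2 h^{2} + h = h + 2 h^{2}$)
$a{\left(l \right)} = i \sqrt{2}$ ($a{\left(l \right)} = \sqrt{\left(-2 + 0\right) + 0} = \sqrt{-2 + 0} = \sqrt{-2} = i \sqrt{2}$)
$\left(I{\left(\left(-1\right) \left(-3\right) \right)} + a{\left(48 \right)}\right) - 1706 = \left(\left(-1\right) \left(-3\right) \left(1 + 2 \left(\left(-1\right) \left(-3\right)\right)\right) + i \sqrt{2}\right) - 1706 = \left(3 \left(1 + 2 \cdot 3\right) + i \sqrt{2}\right) - 1706 = \left(3 \left(1 + 6\right) + i \sqrt{2}\right) - 1706 = \left(3 \cdot 7 + i \sqrt{2}\right) - 1706 = \left(21 + i \sqrt{2}\right) - 1706 = -1685 + i \sqrt{2}$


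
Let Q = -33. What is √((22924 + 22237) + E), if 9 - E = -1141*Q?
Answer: √7517 ≈ 86.701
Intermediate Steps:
E = -37644 (E = 9 - (-1141)*(-33) = 9 - 1*37653 = 9 - 37653 = -37644)
√((22924 + 22237) + E) = √((22924 + 22237) - 37644) = √(45161 - 37644) = √7517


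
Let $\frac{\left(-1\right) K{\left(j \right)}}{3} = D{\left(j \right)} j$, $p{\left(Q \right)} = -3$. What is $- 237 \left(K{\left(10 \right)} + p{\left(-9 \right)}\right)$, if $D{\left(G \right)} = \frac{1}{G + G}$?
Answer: $\frac{2133}{2} \approx 1066.5$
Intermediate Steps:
$D{\left(G \right)} = \frac{1}{2 G}$
$K{\left(j \right)} = - \frac{3}{2}$ ($K{\left(j \right)} = - 3 \frac{1}{2 j} j = \left(-3\right) \frac{1}{2} = - \frac{3}{2}$)
$- 237 \left(K{\left(10 \right)} + p{\left(-9 \right)}\right) = - 237 \left(- \frac{3}{2} - 3\right) = \left(-237\right) \left(- \frac{9}{2}\right) = \frac{2133}{2}$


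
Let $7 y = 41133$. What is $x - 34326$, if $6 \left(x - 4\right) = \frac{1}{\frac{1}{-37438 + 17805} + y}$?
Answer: $- \frac{166303306990193}{4845385092} \approx -34322.0$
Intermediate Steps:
$y = \frac{41133}{7}$ ($y = \frac{1}{7} \cdot 41133 = \frac{41133}{7} \approx 5876.1$)
$x = \frac{19381677799}{4845385092}$ ($x = 4 + \frac{1}{6 \left(\frac{1}{-37438 + 17805} + \frac{41133}{7}\right)} = 4 + \frac{1}{6 \left(\frac{1}{-19633} + \frac{41133}{7}\right)} = 4 + \frac{1}{6 \left(- \frac{1}{19633} + \frac{41133}{7}\right)} = 4 + \frac{1}{6 \cdot \frac{807564182}{137431}} = 4 + \frac{1}{6} \cdot \frac{137431}{807564182} = 4 + \frac{137431}{4845385092} = \frac{19381677799}{4845385092} \approx 4.0$)
$x - 34326 = \frac{19381677799}{4845385092} - 34326 = - \frac{166303306990193}{4845385092}$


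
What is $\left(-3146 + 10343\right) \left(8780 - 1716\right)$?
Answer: $50839608$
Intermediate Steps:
$\left(-3146 + 10343\right) \left(8780 - 1716\right) = 7197 \cdot 7064 = 50839608$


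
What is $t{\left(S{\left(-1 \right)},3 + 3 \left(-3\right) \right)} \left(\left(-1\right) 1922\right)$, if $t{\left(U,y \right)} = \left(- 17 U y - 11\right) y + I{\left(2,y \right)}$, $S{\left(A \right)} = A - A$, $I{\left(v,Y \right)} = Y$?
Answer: $-115320$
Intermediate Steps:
$S{\left(A \right)} = 0$
$t{\left(U,y \right)} = y + y \left(-11 - 17 U y\right)$ ($t{\left(U,y \right)} = \left(- 17 U y - 11\right) y + y = \left(-11 - 17 U y\right) y + y = y \left(-11 - 17 U y\right) + y = y + y \left(-11 - 17 U y\right)$)
$t{\left(S{\left(-1 \right)},3 + 3 \left(-3\right) \right)} \left(\left(-1\right) 1922\right) = \left(3 + 3 \left(-3\right)\right) \left(-10 - 0 \left(3 + 3 \left(-3\right)\right)\right) \left(\left(-1\right) 1922\right) = \left(3 - 9\right) \left(-10 - 0 \left(3 - 9\right)\right) \left(-1922\right) = - 6 \left(-10 - 0 \left(-6\right)\right) \left(-1922\right) = - 6 \left(-10 + 0\right) \left(-1922\right) = \left(-6\right) \left(-10\right) \left(-1922\right) = 60 \left(-1922\right) = -115320$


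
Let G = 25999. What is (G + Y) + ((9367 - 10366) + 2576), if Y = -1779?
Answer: 25797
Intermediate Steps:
(G + Y) + ((9367 - 10366) + 2576) = (25999 - 1779) + ((9367 - 10366) + 2576) = 24220 + (-999 + 2576) = 24220 + 1577 = 25797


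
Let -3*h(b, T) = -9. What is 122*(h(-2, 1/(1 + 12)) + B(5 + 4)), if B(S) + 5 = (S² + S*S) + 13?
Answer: 21106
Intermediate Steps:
B(S) = 8 + 2*S² (B(S) = -5 + ((S² + S*S) + 13) = -5 + ((S² + S²) + 13) = -5 + (2*S² + 13) = -5 + (13 + 2*S²) = 8 + 2*S²)
h(b, T) = 3 (h(b, T) = -⅓*(-9) = 3)
122*(h(-2, 1/(1 + 12)) + B(5 + 4)) = 122*(3 + (8 + 2*(5 + 4)²)) = 122*(3 + (8 + 2*9²)) = 122*(3 + (8 + 2*81)) = 122*(3 + (8 + 162)) = 122*(3 + 170) = 122*173 = 21106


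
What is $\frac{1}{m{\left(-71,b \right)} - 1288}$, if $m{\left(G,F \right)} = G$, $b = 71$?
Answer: $- \frac{1}{1359} \approx -0.00073584$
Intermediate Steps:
$\frac{1}{m{\left(-71,b \right)} - 1288} = \frac{1}{-71 - 1288} = \frac{1}{-1359} = - \frac{1}{1359}$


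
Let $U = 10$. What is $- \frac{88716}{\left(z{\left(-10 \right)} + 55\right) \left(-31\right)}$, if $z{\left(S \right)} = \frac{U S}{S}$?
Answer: $\frac{88716}{2015} \approx 44.028$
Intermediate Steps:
$z{\left(S \right)} = 10$ ($z{\left(S \right)} = \frac{10 S}{S} = 10$)
$- \frac{88716}{\left(z{\left(-10 \right)} + 55\right) \left(-31\right)} = - \frac{88716}{\left(10 + 55\right) \left(-31\right)} = - \frac{88716}{65 \left(-31\right)} = - \frac{88716}{-2015} = \left(-88716\right) \left(- \frac{1}{2015}\right) = \frac{88716}{2015}$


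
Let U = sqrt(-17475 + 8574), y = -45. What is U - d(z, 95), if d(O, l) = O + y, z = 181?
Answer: -136 + 3*I*sqrt(989) ≈ -136.0 + 94.345*I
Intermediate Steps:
U = 3*I*sqrt(989) (U = sqrt(-8901) = 3*I*sqrt(989) ≈ 94.345*I)
d(O, l) = -45 + O (d(O, l) = O - 45 = -45 + O)
U - d(z, 95) = 3*I*sqrt(989) - (-45 + 181) = 3*I*sqrt(989) - 1*136 = 3*I*sqrt(989) - 136 = -136 + 3*I*sqrt(989)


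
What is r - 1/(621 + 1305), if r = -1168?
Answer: -2249569/1926 ≈ -1168.0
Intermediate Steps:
r - 1/(621 + 1305) = -1168 - 1/(621 + 1305) = -1168 - 1/1926 = -2249569/1926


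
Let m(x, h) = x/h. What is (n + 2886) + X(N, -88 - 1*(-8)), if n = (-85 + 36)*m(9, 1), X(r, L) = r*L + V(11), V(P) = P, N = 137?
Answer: -8504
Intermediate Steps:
X(r, L) = 11 + L*r (X(r, L) = r*L + 11 = L*r + 11 = 11 + L*r)
n = -441 (n = (-85 + 36)*(9/1) = -441 ≈ -441.00)
(n + 2886) + X(N, -88 - 1*(-8)) = (-441 + 2886) + (11 + (-88 - 1*(-8))*137) = 2445 + (11 + (-88 + 8)*137) = 2445 + (11 - 80*137) = 2445 + (11 - 10960) = 2445 - 10949 = -8504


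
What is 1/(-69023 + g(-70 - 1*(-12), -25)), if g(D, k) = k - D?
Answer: -1/68990 ≈ -1.4495e-5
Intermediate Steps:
1/(-69023 + g(-70 - 1*(-12), -25)) = 1/(-69023 + (-25 - (-70 - 1*(-12)))) = 1/(-69023 + (-25 - (-70 + 12))) = 1/(-69023 + (-25 - 1*(-58))) = 1/(-69023 + (-25 + 58)) = 1/(-69023 + 33) = 1/(-68990) = -1/68990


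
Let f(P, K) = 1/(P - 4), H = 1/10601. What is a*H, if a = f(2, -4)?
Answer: -1/21202 ≈ -4.7165e-5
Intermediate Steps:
H = 1/10601 ≈ 9.4331e-5
f(P, K) = 1/(-4 + P)
a = -½ (a = 1/(-4 + 2) = 1/(-2) = -½ ≈ -0.50000)
a*H = -½*1/10601 = -1/21202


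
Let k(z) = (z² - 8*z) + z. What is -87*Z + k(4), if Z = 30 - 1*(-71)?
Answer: -8799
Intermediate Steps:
Z = 101 (Z = 30 + 71 = 101)
k(z) = z² - 7*z
-87*Z + k(4) = -87*101 + 4*(-7 + 4) = -8787 + 4*(-3) = -8787 - 12 = -8799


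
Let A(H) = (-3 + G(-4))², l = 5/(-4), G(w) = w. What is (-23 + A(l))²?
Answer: 676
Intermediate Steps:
l = -5/4 (l = 5*(-¼) = -5/4 ≈ -1.2500)
A(H) = 49 (A(H) = (-3 - 4)² = (-7)² = 49)
(-23 + A(l))² = (-23 + 49)² = 26² = 676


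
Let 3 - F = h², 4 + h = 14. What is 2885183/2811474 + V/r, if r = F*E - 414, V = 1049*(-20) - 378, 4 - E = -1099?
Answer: 369930541807/301966364970 ≈ 1.2251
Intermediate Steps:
E = 1103 (E = 4 - 1*(-1099) = 4 + 1099 = 1103)
h = 10 (h = -4 + 14 = 10)
V = -21358 (V = -20980 - 378 = -21358)
F = -97 (F = 3 - 1*10² = 3 - 1*100 = 3 - 100 = -97)
r = -107405 (r = -97*1103 - 414 = -106991 - 414 = -107405)
2885183/2811474 + V/r = 2885183/2811474 - 21358/(-107405) = 2885183*(1/2811474) - 21358*(-1/107405) = 2885183/2811474 + 21358/107405 = 369930541807/301966364970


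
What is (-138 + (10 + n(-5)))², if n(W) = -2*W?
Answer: 13924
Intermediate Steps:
(-138 + (10 + n(-5)))² = (-138 + (10 - 2*(-5)))² = (-138 + (10 + 10))² = (-138 + 20)² = (-118)² = 13924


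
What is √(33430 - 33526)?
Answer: 4*I*√6 ≈ 9.798*I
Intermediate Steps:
√(33430 - 33526) = √(-96) = 4*I*√6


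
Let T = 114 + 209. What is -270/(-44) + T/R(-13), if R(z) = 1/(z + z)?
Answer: -184621/22 ≈ -8391.9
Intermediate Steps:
R(z) = 1/(2*z)
T = 323
-270/(-44) + T/R(-13) = -270/(-44) + 323/(((½)/(-13))) = -270*(-1/44) + 323/(((½)*(-1/13))) = 135/22 + 323/(-1/26) = 135/22 + 323*(-26) = 135/22 - 8398 = -184621/22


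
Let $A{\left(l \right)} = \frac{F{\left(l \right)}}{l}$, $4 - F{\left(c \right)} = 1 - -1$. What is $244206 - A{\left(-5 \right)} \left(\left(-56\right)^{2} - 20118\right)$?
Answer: $\frac{1187066}{5} \approx 2.3741 \cdot 10^{5}$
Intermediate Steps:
$F{\left(c \right)} = 2$ ($F{\left(c \right)} = 4 - \left(1 - -1\right) = 4 - \left(1 + 1\right) = 4 - 2 = 2$)
$A{\left(l \right)} = \frac{2}{l}$
$244206 - A{\left(-5 \right)} \left(\left(-56\right)^{2} - 20118\right) = 244206 - \frac{2}{-5} \left(\left(-56\right)^{2} - 20118\right) = 244206 - 2 \left(- \frac{1}{5}\right) \left(3136 - 20118\right) = 244206 - \left(- \frac{2}{5}\right) \left(-16982\right) = 244206 - \frac{33964}{5} = \frac{1187066}{5}$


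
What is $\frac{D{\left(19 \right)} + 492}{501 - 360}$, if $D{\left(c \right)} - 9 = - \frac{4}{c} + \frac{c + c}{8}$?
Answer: $\frac{12807}{3572} \approx 3.5854$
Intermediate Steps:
$D{\left(c \right)} = 9 - \frac{4}{c} + \frac{c}{4}$ ($D{\left(c \right)} = 9 + \left(- \frac{4}{c} + \frac{c + c}{8}\right) = 9 + \left(- \frac{4}{c} + 2 c \frac{1}{8}\right) = 9 + \left(- \frac{4}{c} + \frac{c}{4}\right) = 9 - \frac{4}{c} + \frac{c}{4}$)
$\frac{D{\left(19 \right)} + 492}{501 - 360} = \frac{\left(9 - \frac{4}{19} + \frac{1}{4} \cdot 19\right) + 492}{501 - 360} = \frac{\left(9 - \frac{4}{19} + \frac{19}{4}\right) + 492}{141} = \left(\left(9 - \frac{4}{19} + \frac{19}{4}\right) + 492\right) \frac{1}{141} = \left(\frac{1029}{76} + 492\right) \frac{1}{141} = \frac{38421}{76} \cdot \frac{1}{141} = \frac{12807}{3572}$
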